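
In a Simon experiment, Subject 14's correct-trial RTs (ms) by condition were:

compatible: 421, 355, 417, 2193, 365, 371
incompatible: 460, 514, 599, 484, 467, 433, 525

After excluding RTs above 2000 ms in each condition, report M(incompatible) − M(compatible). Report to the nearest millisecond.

compatible: exclude 2193
M(compatible) = 1929/5 = 385.800
M(incompatible) = 3482/7 = 497.429
Difference = 497.429 − 385.800 = 111.629 ms

112 ms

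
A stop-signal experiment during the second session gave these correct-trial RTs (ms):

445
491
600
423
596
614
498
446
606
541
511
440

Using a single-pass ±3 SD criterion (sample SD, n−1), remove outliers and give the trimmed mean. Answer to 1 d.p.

517.6 ms

n = 12, ΣRT = 6211, M = 517.583
Σ(x−M)² = 57094.92; s = √(57094.92/11) = 72.045
Cutoffs: 517.583 ± 3·72.045 → [301.4, 733.7]
No RTs fall outside the cutoffs; all 12 retained. Mean = 6211/12 = 517.583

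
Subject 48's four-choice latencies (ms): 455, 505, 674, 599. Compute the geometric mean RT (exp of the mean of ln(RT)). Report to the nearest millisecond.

ln(RT): 6.1203, 6.2246, 6.5132, 6.3953
Mean ln(RT) = 25.2533/4 = 6.31334
Geometric mean = exp(6.31334) = 551.88 ms

552 ms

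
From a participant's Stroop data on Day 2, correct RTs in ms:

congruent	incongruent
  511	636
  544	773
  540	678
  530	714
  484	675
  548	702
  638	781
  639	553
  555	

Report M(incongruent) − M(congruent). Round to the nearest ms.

135 ms

M(congruent) = 4989/9 = 554.333
M(incongruent) = 5512/8 = 689.000
Difference = 689.000 − 554.333 = 134.667 ms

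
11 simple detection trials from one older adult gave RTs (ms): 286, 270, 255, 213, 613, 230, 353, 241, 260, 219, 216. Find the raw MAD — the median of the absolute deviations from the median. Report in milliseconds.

Sorted: 213, 216, 219, 230, 241, 255, 260, 270, 286, 353, 613 → median = 255
|x − 255|: 31, 15, 0, 42, 358, 25, 98, 14, 5, 36, 39
Sorted deviations: 0, 5, 14, 15, 25, 31, 36, 39, 42, 98, 358 → MAD = 31

31 ms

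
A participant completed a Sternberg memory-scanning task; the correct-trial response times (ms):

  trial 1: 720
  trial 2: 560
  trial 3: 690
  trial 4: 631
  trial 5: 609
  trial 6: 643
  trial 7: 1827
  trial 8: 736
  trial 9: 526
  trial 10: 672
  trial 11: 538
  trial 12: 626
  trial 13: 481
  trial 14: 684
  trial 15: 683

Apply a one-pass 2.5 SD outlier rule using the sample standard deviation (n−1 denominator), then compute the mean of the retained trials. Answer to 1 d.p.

628.5 ms

n = 15, ΣRT = 10626, M = 708.400
Σ(x−M)² = 1418043.60; s = √(1418043.60/14) = 318.259
Cutoffs: 708.400 ± 2.5·318.259 → [-87.2, 1504.0]
Outside: 1827 → excluded.
Retained (n=14): Σ = 8799, mean = 8799/14 = 628.500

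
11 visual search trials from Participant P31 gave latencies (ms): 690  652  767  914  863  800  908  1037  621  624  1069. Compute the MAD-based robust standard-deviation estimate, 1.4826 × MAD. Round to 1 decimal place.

169.0 ms

Sorted: 621, 624, 652, 690, 767, 800, 863, 908, 914, 1037, 1069 → median = 800
|x − 800| sorted: 0, 33, 63, 108, 110, 114, 148, 176, 179, 237, 269 → MAD = 114
Robust SD ≈ 1.4826 × 114 = 169.016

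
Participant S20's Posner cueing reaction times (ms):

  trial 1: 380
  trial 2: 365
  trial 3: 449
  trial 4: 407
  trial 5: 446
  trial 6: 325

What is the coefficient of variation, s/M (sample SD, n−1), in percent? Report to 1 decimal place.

12.2%

n = 6, Σ = 2372, M = 395.3333
Σ(x−M)² = 11685.333; s = √(11685.333/5) = 48.3432
CV = 48.3432 / 395.3333 = 0.12228 = 12.228%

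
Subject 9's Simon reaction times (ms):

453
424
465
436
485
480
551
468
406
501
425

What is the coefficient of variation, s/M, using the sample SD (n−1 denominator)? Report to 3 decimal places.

n = 11, Σ = 5094, M = 463.0909
Σ(x−M)² = 17032.909; s = √(17032.909/10) = 41.2709
CV = 41.2709 / 463.0909 = 0.08912

0.089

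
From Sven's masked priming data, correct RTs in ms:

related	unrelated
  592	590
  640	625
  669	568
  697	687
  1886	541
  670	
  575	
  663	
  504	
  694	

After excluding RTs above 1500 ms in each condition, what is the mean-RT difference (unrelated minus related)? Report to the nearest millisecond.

related: exclude 1886
M(related) = 5704/9 = 633.778
M(unrelated) = 3011/5 = 602.200
Difference = 602.200 − 633.778 = -31.578 ms

-32 ms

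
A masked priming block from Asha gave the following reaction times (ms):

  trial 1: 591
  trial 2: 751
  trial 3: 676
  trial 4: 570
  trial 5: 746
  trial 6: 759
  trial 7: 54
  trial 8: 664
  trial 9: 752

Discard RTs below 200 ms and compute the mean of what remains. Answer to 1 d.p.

688.6 ms

Excluded: 54
Retained (n=8): Σ = 5509
Mean = 5509/8 = 688.6250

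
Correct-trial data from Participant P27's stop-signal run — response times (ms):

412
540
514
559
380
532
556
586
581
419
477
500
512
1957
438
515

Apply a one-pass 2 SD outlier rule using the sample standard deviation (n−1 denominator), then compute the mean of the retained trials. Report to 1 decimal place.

n = 16, ΣRT = 9478, M = 592.375
Σ(x−M)² = 2043159.75; s = √(2043159.75/15) = 369.067
Cutoffs: 592.375 ± 2·369.067 → [-145.8, 1330.5]
Outside: 1957 → excluded.
Retained (n=15): Σ = 7521, mean = 7521/15 = 501.400

501.4 ms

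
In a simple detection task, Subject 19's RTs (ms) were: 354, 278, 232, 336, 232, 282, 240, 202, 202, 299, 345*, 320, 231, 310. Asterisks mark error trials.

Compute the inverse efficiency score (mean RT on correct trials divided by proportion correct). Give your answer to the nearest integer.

291 ms

Correct trials (n=13): 354, 278, 232, 336, 232, 282, 240, 202, 202, 299, 320, 231, 310
Mean correct RT = 3518/13 = 270.6154 ms
Proportion correct = 13/14
IES = 270.6154 / (13/14) = 291.432 ms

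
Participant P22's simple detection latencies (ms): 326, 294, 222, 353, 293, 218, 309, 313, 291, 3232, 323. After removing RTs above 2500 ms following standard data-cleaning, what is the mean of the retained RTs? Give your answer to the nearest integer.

294 ms

Excluded: 3232
Retained (n=10): Σ = 2942
Mean = 2942/10 = 294.2000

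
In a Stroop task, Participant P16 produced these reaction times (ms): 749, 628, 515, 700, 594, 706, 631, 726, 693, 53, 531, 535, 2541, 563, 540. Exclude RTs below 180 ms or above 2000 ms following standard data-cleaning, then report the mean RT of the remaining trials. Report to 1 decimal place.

Excluded: 53, 2541
Retained (n=13): Σ = 8111
Mean = 8111/13 = 623.9231

623.9 ms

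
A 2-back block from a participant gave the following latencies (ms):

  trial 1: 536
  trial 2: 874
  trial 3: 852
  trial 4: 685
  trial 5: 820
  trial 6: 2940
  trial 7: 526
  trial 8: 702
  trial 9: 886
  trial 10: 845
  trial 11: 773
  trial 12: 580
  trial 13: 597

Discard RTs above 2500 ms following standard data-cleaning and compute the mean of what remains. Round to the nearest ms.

Excluded: 2940
Retained (n=12): Σ = 8676
Mean = 8676/12 = 723.0000

723 ms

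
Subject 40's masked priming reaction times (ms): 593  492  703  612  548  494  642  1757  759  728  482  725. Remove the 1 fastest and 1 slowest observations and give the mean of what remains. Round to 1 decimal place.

629.6 ms

Sorted: 482, 492, 494, 548, 593, 612, 642, 703, 725, 728, 759, 1757
Drop lowest 1 (482) and highest 1 (1757)
Remaining (n=10): Σ = 6296, mean = 6296/10 = 629.600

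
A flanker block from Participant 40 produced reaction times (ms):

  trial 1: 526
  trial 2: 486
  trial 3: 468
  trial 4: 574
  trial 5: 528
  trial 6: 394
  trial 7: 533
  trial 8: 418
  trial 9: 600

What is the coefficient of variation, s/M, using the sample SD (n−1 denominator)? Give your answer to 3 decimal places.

0.135

n = 9, Σ = 4527, M = 503.0000
Σ(x−M)² = 37124.000; s = √(37124.000/8) = 68.1212
CV = 68.1212 / 503.0000 = 0.13543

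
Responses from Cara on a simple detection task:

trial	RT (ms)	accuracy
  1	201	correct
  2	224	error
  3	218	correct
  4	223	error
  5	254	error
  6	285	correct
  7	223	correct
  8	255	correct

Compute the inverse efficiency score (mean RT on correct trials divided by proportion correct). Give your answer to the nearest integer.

378 ms

Correct trials (n=5): 201, 218, 285, 223, 255
Mean correct RT = 1182/5 = 236.4000 ms
Proportion correct = 5/8
IES = 236.4000 / (5/8) = 378.240 ms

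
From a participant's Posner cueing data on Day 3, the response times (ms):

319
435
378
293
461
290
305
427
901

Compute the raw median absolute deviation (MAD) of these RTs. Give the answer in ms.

Sorted: 290, 293, 305, 319, 378, 427, 435, 461, 901 → median = 378
|x − 378|: 59, 57, 0, 85, 83, 88, 73, 49, 523
Sorted deviations: 0, 49, 57, 59, 73, 83, 85, 88, 523 → MAD = 73

73 ms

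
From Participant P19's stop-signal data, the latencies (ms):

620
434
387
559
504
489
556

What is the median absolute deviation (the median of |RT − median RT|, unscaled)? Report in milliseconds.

55 ms

Sorted: 387, 434, 489, 504, 556, 559, 620 → median = 504
|x − 504|: 116, 70, 117, 55, 0, 15, 52
Sorted deviations: 0, 15, 52, 55, 70, 116, 117 → MAD = 55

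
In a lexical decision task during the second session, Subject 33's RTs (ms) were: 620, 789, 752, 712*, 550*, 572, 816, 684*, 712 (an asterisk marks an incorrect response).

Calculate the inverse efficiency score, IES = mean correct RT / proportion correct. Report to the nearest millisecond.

Correct trials (n=6): 620, 789, 752, 572, 816, 712
Mean correct RT = 4261/6 = 710.1667 ms
Proportion correct = 6/9
IES = 710.1667 / (6/9) = 1065.250 ms

1065 ms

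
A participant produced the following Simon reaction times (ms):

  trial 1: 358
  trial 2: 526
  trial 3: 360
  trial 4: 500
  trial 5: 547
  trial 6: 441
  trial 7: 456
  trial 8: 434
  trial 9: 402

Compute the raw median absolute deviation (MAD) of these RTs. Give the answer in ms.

59 ms

Sorted: 358, 360, 402, 434, 441, 456, 500, 526, 547 → median = 441
|x − 441|: 83, 85, 81, 59, 106, 0, 15, 7, 39
Sorted deviations: 0, 7, 15, 39, 59, 81, 83, 85, 106 → MAD = 59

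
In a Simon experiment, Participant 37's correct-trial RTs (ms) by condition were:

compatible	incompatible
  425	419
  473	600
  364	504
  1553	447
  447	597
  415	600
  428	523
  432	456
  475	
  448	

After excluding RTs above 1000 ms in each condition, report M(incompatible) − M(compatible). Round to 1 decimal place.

84.1 ms

compatible: exclude 1553
M(compatible) = 3907/9 = 434.111
M(incompatible) = 4146/8 = 518.250
Difference = 518.250 − 434.111 = 84.139 ms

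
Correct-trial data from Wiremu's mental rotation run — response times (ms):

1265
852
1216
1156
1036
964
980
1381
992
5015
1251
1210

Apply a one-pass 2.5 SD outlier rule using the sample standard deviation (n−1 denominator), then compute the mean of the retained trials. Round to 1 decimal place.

1118.5 ms

n = 12, ΣRT = 17318, M = 1443.167
Σ(x−M)² = 14181903.67; s = √(14181903.67/11) = 1135.458
Cutoffs: 1443.167 ± 2.5·1135.458 → [-1395.5, 4281.8]
Outside: 5015 → excluded.
Retained (n=11): Σ = 12303, mean = 12303/11 = 1118.455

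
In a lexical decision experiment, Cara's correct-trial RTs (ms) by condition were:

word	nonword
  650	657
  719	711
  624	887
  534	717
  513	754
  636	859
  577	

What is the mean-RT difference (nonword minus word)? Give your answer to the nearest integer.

157 ms

M(word) = 4253/7 = 607.571
M(nonword) = 4585/6 = 764.167
Difference = 764.167 − 607.571 = 156.595 ms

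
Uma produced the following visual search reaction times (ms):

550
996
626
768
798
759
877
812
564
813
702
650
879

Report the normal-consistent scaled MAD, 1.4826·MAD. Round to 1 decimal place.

Sorted: 550, 564, 626, 650, 702, 759, 768, 798, 812, 813, 877, 879, 996 → median = 768
|x − 768| sorted: 0, 9, 30, 44, 45, 66, 109, 111, 118, 142, 204, 218, 228 → MAD = 109
Robust SD ≈ 1.4826 × 109 = 161.603

161.6 ms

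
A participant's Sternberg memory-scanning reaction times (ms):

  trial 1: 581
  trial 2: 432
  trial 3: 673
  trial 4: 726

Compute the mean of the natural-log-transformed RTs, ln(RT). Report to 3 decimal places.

6.383

ln(RT): 6.3648, 6.0684, 6.5117, 6.5876
Σ ln(RT) = 25.5325
Mean = 25.5325/4 = 6.38312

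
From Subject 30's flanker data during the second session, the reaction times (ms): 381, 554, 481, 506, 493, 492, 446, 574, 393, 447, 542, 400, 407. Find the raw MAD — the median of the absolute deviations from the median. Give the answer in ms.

61 ms

Sorted: 381, 393, 400, 407, 446, 447, 481, 492, 493, 506, 542, 554, 574 → median = 481
|x − 481|: 100, 73, 0, 25, 12, 11, 35, 93, 88, 34, 61, 81, 74
Sorted deviations: 0, 11, 12, 25, 34, 35, 61, 73, 74, 81, 88, 93, 100 → MAD = 61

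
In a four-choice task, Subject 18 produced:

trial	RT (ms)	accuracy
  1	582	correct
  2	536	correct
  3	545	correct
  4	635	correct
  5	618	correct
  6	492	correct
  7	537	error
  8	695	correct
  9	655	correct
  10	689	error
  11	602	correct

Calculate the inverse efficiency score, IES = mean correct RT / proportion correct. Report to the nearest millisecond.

Correct trials (n=9): 582, 536, 545, 635, 618, 492, 695, 655, 602
Mean correct RT = 5360/9 = 595.5556 ms
Proportion correct = 9/11
IES = 595.5556 / (9/11) = 727.901 ms

728 ms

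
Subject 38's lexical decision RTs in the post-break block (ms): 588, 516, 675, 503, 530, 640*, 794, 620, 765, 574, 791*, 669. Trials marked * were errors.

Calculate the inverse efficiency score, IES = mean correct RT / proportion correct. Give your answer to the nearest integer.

Correct trials (n=10): 588, 516, 675, 503, 530, 794, 620, 765, 574, 669
Mean correct RT = 6234/10 = 623.4000 ms
Proportion correct = 10/12
IES = 623.4000 / (10/12) = 748.080 ms

748 ms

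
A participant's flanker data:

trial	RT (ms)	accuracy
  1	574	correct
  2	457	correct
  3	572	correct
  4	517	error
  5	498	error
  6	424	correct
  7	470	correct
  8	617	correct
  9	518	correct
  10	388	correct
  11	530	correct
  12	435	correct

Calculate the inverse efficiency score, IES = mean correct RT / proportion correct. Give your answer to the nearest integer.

598 ms

Correct trials (n=10): 574, 457, 572, 424, 470, 617, 518, 388, 530, 435
Mean correct RT = 4985/10 = 498.5000 ms
Proportion correct = 10/12
IES = 498.5000 / (10/12) = 598.200 ms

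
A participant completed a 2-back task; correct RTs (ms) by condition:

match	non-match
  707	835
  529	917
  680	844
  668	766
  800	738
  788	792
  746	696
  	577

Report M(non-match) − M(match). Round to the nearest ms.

M(match) = 4918/7 = 702.571
M(non-match) = 6165/8 = 770.625
Difference = 770.625 − 702.571 = 68.054 ms

68 ms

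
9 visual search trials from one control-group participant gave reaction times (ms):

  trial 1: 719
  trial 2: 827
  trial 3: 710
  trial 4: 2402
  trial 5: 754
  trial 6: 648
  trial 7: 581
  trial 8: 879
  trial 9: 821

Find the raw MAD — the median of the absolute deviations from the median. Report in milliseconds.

73 ms

Sorted: 581, 648, 710, 719, 754, 821, 827, 879, 2402 → median = 754
|x − 754|: 35, 73, 44, 1648, 0, 106, 173, 125, 67
Sorted deviations: 0, 35, 44, 67, 73, 106, 125, 173, 1648 → MAD = 73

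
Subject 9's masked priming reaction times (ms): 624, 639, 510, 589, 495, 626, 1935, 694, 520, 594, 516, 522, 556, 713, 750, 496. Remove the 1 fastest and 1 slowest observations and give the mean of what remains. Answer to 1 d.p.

Sorted: 495, 496, 510, 516, 520, 522, 556, 589, 594, 624, 626, 639, 694, 713, 750, 1935
Drop lowest 1 (495) and highest 1 (1935)
Remaining (n=14): Σ = 8349, mean = 8349/14 = 596.357

596.4 ms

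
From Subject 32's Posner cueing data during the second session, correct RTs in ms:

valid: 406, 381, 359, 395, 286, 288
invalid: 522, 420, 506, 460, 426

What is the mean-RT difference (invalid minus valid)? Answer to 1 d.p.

M(valid) = 2115/6 = 352.500
M(invalid) = 2334/5 = 466.800
Difference = 466.800 − 352.500 = 114.300 ms

114.3 ms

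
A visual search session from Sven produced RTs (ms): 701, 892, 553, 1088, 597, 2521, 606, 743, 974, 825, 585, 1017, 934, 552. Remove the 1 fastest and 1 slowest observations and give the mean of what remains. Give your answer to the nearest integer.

Sorted: 552, 553, 585, 597, 606, 701, 743, 825, 892, 934, 974, 1017, 1088, 2521
Drop lowest 1 (552) and highest 1 (2521)
Remaining (n=12): Σ = 9515, mean = 9515/12 = 792.917

793 ms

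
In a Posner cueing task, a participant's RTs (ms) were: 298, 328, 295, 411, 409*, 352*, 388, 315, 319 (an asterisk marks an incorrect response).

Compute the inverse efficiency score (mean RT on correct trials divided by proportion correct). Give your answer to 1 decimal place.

Correct trials (n=7): 298, 328, 295, 411, 388, 315, 319
Mean correct RT = 2354/7 = 336.2857 ms
Proportion correct = 7/9
IES = 336.2857 / (7/9) = 432.367 ms

432.4 ms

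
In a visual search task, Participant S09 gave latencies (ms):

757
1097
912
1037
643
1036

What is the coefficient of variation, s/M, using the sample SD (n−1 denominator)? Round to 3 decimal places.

n = 6, Σ = 5482, M = 913.6667
Σ(x−M)² = 161595.333; s = √(161595.333/5) = 179.7750
CV = 179.7750 / 913.6667 = 0.19676

0.197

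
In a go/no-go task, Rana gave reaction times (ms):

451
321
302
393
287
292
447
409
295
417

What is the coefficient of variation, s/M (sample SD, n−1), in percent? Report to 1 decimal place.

n = 10, Σ = 3614, M = 361.4000
Σ(x−M)² = 41632.400; s = √(41632.400/9) = 68.0134
CV = 68.0134 / 361.4000 = 0.18819 = 18.819%

18.8%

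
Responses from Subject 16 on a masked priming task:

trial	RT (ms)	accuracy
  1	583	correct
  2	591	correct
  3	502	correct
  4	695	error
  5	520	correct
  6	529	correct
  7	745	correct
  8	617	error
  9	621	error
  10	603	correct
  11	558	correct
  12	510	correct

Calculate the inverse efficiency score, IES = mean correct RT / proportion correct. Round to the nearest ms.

Correct trials (n=9): 583, 591, 502, 520, 529, 745, 603, 558, 510
Mean correct RT = 5141/9 = 571.2222 ms
Proportion correct = 9/12
IES = 571.2222 / (9/12) = 761.630 ms

762 ms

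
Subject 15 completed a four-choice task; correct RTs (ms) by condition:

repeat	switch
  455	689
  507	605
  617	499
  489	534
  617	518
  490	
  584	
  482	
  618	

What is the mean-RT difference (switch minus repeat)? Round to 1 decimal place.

29.1 ms

M(repeat) = 4859/9 = 539.889
M(switch) = 2845/5 = 569.000
Difference = 569.000 − 539.889 = 29.111 ms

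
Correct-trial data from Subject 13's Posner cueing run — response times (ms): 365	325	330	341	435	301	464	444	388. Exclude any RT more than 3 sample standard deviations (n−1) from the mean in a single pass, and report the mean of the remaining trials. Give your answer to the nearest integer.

n = 9, ΣRT = 3393, M = 377.000
Σ(x−M)² = 27672.00; s = √(27672.00/8) = 58.813
Cutoffs: 377.000 ± 3·58.813 → [200.6, 553.4]
No RTs fall outside the cutoffs; all 9 retained. Mean = 3393/9 = 377.000

377 ms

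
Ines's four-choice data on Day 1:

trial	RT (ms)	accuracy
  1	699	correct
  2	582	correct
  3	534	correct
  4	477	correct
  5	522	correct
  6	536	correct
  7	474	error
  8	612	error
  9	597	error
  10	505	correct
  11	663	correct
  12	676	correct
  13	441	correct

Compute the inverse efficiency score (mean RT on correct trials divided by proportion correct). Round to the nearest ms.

Correct trials (n=10): 699, 582, 534, 477, 522, 536, 505, 663, 676, 441
Mean correct RT = 5635/10 = 563.5000 ms
Proportion correct = 10/13
IES = 563.5000 / (10/13) = 732.550 ms

733 ms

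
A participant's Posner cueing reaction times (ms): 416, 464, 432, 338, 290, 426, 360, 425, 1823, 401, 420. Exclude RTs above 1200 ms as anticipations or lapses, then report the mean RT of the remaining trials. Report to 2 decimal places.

Excluded: 1823
Retained (n=10): Σ = 3972
Mean = 3972/10 = 397.2000

397.20 ms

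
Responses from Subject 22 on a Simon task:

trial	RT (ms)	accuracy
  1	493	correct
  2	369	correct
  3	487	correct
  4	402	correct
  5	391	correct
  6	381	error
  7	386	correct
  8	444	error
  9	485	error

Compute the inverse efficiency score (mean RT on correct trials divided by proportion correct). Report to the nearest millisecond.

632 ms

Correct trials (n=6): 493, 369, 487, 402, 391, 386
Mean correct RT = 2528/6 = 421.3333 ms
Proportion correct = 6/9
IES = 421.3333 / (6/9) = 632.000 ms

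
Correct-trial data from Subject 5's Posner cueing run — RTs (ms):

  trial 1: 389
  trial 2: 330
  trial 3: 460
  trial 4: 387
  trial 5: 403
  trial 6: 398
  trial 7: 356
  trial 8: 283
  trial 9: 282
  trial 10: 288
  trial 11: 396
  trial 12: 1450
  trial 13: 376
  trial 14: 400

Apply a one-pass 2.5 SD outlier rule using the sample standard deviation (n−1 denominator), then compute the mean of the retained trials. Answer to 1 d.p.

365.2 ms

n = 14, ΣRT = 6198, M = 442.714
Σ(x−M)² = 1128444.86; s = √(1128444.86/13) = 294.624
Cutoffs: 442.714 ± 2.5·294.624 → [-293.8, 1179.3]
Outside: 1450 → excluded.
Retained (n=13): Σ = 4748, mean = 4748/13 = 365.231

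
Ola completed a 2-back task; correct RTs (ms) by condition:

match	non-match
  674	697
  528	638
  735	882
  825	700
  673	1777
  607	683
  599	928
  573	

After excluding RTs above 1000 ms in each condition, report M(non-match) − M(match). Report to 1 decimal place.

non-match: exclude 1777
M(match) = 5214/8 = 651.750
M(non-match) = 4528/6 = 754.667
Difference = 754.667 − 651.750 = 102.917 ms

102.9 ms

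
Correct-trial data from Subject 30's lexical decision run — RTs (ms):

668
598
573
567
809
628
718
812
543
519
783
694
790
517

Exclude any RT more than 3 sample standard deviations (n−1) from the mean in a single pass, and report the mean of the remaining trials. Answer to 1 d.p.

n = 14, ΣRT = 9219, M = 658.500
Σ(x−M)² = 156991.50; s = √(156991.50/13) = 109.892
Cutoffs: 658.500 ± 3·109.892 → [328.8, 988.2]
No RTs fall outside the cutoffs; all 14 retained. Mean = 9219/14 = 658.500

658.5 ms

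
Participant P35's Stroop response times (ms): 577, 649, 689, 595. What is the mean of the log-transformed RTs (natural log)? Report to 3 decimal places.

ln(RT): 6.3578, 6.4754, 6.5352, 6.3886
Σ ln(RT) = 25.7571
Mean = 25.7571/4 = 6.43927

6.439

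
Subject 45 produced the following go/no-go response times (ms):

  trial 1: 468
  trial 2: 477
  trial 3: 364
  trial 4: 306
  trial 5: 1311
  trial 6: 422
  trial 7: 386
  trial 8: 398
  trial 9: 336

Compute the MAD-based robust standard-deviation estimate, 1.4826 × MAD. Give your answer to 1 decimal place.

91.9 ms

Sorted: 306, 336, 364, 386, 398, 422, 468, 477, 1311 → median = 398
|x − 398| sorted: 0, 12, 24, 34, 62, 70, 79, 92, 913 → MAD = 62
Robust SD ≈ 1.4826 × 62 = 91.921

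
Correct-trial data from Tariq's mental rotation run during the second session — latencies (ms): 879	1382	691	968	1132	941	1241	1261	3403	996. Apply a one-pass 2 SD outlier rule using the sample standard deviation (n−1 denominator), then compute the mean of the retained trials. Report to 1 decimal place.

1054.6 ms

n = 10, ΣRT = 12894, M = 1289.400
Σ(x−M)² = 5341078.40; s = √(5341078.40/9) = 770.359
Cutoffs: 1289.400 ± 2·770.359 → [-251.3, 2830.1]
Outside: 3403 → excluded.
Retained (n=9): Σ = 9491, mean = 9491/9 = 1054.556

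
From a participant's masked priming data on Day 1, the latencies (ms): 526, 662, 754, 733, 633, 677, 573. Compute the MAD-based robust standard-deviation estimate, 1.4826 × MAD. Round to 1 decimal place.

Sorted: 526, 573, 633, 662, 677, 733, 754 → median = 662
|x − 662| sorted: 0, 15, 29, 71, 89, 92, 136 → MAD = 71
Robust SD ≈ 1.4826 × 71 = 105.265

105.3 ms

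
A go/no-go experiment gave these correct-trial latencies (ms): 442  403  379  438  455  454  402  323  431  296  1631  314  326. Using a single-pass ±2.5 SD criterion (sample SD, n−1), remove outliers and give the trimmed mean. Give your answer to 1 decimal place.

n = 13, ΣRT = 6294, M = 484.154
Σ(x−M)² = 1463477.69; s = √(1463477.69/12) = 349.223
Cutoffs: 484.154 ± 2.5·349.223 → [-388.9, 1357.2]
Outside: 1631 → excluded.
Retained (n=12): Σ = 4663, mean = 4663/12 = 388.583

388.6 ms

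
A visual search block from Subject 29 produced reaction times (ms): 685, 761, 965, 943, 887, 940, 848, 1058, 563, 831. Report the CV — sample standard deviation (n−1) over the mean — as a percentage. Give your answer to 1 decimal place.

17.2%

n = 10, Σ = 8481, M = 848.1000
Σ(x−M)² = 192450.900; s = √(192450.900/9) = 146.2308
CV = 146.2308 / 848.1000 = 0.17242 = 17.242%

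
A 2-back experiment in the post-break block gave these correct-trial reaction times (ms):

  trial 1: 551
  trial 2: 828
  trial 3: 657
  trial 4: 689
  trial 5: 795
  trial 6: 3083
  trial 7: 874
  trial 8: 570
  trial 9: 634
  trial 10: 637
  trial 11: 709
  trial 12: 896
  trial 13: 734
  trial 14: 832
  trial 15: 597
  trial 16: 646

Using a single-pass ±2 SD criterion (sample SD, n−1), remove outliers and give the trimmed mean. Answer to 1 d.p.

n = 16, ΣRT = 13732, M = 858.250
Σ(x−M)² = 5453683.00; s = √(5453683.00/15) = 602.975
Cutoffs: 858.250 ± 2·602.975 → [-347.7, 2064.2]
Outside: 3083 → excluded.
Retained (n=15): Σ = 10649, mean = 10649/15 = 709.933

709.9 ms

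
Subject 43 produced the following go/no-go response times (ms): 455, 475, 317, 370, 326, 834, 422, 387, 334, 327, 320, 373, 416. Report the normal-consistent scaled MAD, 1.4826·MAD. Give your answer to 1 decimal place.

69.7 ms

Sorted: 317, 320, 326, 327, 334, 370, 373, 387, 416, 422, 455, 475, 834 → median = 373
|x − 373| sorted: 0, 3, 14, 39, 43, 46, 47, 49, 53, 56, 82, 102, 461 → MAD = 47
Robust SD ≈ 1.4826 × 47 = 69.682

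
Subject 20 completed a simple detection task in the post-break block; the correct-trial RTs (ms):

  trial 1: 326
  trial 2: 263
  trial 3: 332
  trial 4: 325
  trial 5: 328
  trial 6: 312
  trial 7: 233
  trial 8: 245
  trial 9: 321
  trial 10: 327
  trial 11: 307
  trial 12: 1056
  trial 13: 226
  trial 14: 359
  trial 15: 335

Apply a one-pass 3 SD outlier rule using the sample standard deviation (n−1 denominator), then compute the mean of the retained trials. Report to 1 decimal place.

n = 15, ΣRT = 5295, M = 353.000
Σ(x−M)² = 552938.00; s = √(552938.00/14) = 198.735
Cutoffs: 353.000 ± 3·198.735 → [-243.2, 949.2]
Outside: 1056 → excluded.
Retained (n=14): Σ = 4239, mean = 4239/14 = 302.786

302.8 ms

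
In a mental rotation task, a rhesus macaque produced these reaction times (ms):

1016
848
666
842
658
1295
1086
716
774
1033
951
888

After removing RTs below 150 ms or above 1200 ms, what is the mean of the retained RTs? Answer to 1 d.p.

Excluded: 1295
Retained (n=11): Σ = 9478
Mean = 9478/11 = 861.6364

861.6 ms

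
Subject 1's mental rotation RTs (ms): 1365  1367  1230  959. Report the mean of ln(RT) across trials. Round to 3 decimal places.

7.105

ln(RT): 7.2189, 7.2204, 7.1148, 6.8659
Σ ln(RT) = 28.4199
Mean = 28.4199/4 = 7.10499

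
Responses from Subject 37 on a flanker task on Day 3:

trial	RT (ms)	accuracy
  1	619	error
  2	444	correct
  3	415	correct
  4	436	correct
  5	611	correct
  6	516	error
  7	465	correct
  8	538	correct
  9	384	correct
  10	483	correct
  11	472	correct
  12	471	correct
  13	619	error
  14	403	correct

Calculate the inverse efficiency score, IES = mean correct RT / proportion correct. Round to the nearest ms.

Correct trials (n=11): 444, 415, 436, 611, 465, 538, 384, 483, 472, 471, 403
Mean correct RT = 5122/11 = 465.6364 ms
Proportion correct = 11/14
IES = 465.6364 / (11/14) = 592.628 ms

593 ms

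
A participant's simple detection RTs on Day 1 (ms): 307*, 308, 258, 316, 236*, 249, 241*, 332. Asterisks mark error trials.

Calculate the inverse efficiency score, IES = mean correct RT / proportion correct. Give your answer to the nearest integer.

Correct trials (n=5): 308, 258, 316, 249, 332
Mean correct RT = 1463/5 = 292.6000 ms
Proportion correct = 5/8
IES = 292.6000 / (5/8) = 468.160 ms

468 ms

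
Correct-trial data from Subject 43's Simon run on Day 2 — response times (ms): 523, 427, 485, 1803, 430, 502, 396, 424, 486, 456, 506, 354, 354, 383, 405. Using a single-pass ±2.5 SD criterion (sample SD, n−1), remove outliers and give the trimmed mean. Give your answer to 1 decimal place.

437.9 ms

n = 15, ΣRT = 7934, M = 528.933
Σ(x−M)² = 1780344.93; s = √(1780344.93/14) = 356.606
Cutoffs: 528.933 ± 2.5·356.606 → [-362.6, 1420.4]
Outside: 1803 → excluded.
Retained (n=14): Σ = 6131, mean = 6131/14 = 437.929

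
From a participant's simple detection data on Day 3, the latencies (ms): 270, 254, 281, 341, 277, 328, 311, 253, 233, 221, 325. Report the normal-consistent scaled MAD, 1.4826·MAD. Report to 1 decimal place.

Sorted: 221, 233, 253, 254, 270, 277, 281, 311, 325, 328, 341 → median = 277
|x − 277| sorted: 0, 4, 7, 23, 24, 34, 44, 48, 51, 56, 64 → MAD = 34
Robust SD ≈ 1.4826 × 34 = 50.408

50.4 ms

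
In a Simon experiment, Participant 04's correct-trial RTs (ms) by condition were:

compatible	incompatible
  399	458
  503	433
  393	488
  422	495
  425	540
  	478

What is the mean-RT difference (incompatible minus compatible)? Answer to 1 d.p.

53.6 ms

M(compatible) = 2142/5 = 428.400
M(incompatible) = 2892/6 = 482.000
Difference = 482.000 − 428.400 = 53.600 ms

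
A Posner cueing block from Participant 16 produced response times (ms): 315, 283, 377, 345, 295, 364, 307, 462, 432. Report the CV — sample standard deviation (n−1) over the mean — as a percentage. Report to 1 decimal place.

17.5%

n = 9, Σ = 3180, M = 353.3333
Σ(x−M)² = 30706.000; s = √(30706.000/8) = 61.9536
CV = 61.9536 / 353.3333 = 0.17534 = 17.534%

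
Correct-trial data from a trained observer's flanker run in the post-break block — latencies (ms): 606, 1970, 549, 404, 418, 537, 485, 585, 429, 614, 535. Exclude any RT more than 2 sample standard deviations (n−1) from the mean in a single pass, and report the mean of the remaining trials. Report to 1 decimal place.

n = 11, ΣRT = 7132, M = 648.364
Σ(x−M)² = 1976428.55; s = √(1976428.55/10) = 444.570
Cutoffs: 648.364 ± 2·444.570 → [-240.8, 1537.5]
Outside: 1970 → excluded.
Retained (n=10): Σ = 5162, mean = 5162/10 = 516.200

516.2 ms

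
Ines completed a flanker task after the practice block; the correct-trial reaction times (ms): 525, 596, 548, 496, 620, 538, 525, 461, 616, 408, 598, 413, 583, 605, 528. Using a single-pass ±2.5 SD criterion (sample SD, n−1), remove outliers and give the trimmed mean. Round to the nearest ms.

n = 15, ΣRT = 8060, M = 537.333
Σ(x−M)² = 67035.33; s = √(67035.33/14) = 69.197
Cutoffs: 537.333 ± 2.5·69.197 → [364.3, 710.3]
No RTs fall outside the cutoffs; all 15 retained. Mean = 8060/15 = 537.333

537 ms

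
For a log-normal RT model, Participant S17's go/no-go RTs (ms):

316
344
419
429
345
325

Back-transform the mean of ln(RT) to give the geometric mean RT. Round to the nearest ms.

360 ms

ln(RT): 5.7557, 5.8406, 6.0379, 6.0615, 5.8435, 5.7838
Mean ln(RT) = 35.3231/6 = 5.88718
Geometric mean = exp(5.88718) = 360.39 ms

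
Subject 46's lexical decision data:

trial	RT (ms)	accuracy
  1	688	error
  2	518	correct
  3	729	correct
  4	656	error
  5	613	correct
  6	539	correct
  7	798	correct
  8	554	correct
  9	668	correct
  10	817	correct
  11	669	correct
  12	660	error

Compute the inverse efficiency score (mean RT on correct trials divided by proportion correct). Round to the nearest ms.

Correct trials (n=9): 518, 729, 613, 539, 798, 554, 668, 817, 669
Mean correct RT = 5905/9 = 656.1111 ms
Proportion correct = 9/12
IES = 656.1111 / (9/12) = 874.815 ms

875 ms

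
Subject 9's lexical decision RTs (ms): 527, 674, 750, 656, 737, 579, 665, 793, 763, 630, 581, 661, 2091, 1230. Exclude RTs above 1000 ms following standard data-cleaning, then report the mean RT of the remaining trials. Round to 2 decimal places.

Excluded: 1230, 2091
Retained (n=12): Σ = 8016
Mean = 8016/12 = 668.0000

668.00 ms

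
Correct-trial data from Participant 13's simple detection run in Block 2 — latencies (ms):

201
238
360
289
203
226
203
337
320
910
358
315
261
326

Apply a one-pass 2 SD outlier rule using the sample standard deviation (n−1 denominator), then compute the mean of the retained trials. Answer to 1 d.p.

n = 14, ΣRT = 4547, M = 324.786
Σ(x−M)² = 412714.36; s = √(412714.36/13) = 178.178
Cutoffs: 324.786 ± 2·178.178 → [-31.6, 681.1]
Outside: 910 → excluded.
Retained (n=13): Σ = 3637, mean = 3637/13 = 279.769

279.8 ms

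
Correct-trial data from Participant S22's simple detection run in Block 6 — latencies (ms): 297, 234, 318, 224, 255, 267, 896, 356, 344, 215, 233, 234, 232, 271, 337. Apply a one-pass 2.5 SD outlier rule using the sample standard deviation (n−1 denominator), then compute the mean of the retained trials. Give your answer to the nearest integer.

n = 15, ΣRT = 4713, M = 314.200
Σ(x−M)² = 393746.40; s = √(393746.40/14) = 167.704
Cutoffs: 314.200 ± 2.5·167.704 → [-105.1, 733.5]
Outside: 896 → excluded.
Retained (n=14): Σ = 3817, mean = 3817/14 = 272.643

273 ms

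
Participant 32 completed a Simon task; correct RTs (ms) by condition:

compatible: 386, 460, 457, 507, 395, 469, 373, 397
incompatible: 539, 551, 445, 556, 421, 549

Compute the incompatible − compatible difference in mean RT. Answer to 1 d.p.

M(compatible) = 3444/8 = 430.500
M(incompatible) = 3061/6 = 510.167
Difference = 510.167 − 430.500 = 79.667 ms

79.7 ms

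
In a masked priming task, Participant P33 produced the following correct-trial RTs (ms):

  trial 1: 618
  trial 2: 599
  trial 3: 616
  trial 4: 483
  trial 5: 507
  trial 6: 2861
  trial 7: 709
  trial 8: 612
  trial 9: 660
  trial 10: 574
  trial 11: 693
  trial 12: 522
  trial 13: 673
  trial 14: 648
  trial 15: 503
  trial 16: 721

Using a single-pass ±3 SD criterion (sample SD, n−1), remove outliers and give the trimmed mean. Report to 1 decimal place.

609.2 ms

n = 16, ΣRT = 11999, M = 749.938
Σ(x−M)² = 4838056.94; s = √(4838056.94/15) = 567.924
Cutoffs: 749.938 ± 3·567.924 → [-953.8, 2453.7]
Outside: 2861 → excluded.
Retained (n=15): Σ = 9138, mean = 9138/15 = 609.200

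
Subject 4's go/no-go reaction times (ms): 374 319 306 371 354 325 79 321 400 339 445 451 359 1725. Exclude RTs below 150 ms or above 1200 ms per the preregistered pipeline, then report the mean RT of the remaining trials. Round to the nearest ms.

Excluded: 79, 1725
Retained (n=12): Σ = 4364
Mean = 4364/12 = 363.6667

364 ms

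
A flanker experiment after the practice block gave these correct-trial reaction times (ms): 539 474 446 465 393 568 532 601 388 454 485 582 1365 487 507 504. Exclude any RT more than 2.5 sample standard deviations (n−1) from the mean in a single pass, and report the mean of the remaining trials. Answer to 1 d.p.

495.0 ms

n = 16, ΣRT = 8790, M = 549.375
Σ(x−M)² = 764697.75; s = √(764697.75/15) = 225.787
Cutoffs: 549.375 ± 2.5·225.787 → [-15.1, 1113.8]
Outside: 1365 → excluded.
Retained (n=15): Σ = 7425, mean = 7425/15 = 495.000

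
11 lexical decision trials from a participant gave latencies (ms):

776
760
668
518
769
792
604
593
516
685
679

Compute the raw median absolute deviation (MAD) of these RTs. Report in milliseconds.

86 ms

Sorted: 516, 518, 593, 604, 668, 679, 685, 760, 769, 776, 792 → median = 679
|x − 679|: 97, 81, 11, 161, 90, 113, 75, 86, 163, 6, 0
Sorted deviations: 0, 6, 11, 75, 81, 86, 90, 97, 113, 161, 163 → MAD = 86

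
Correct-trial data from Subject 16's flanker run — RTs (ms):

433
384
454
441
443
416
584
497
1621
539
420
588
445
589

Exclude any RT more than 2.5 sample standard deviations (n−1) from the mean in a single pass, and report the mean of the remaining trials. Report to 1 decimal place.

n = 14, ΣRT = 7854, M = 561.000
Σ(x−M)² = 1272070.00; s = √(1272070.00/13) = 312.812
Cutoffs: 561.000 ± 2.5·312.812 → [-221.0, 1343.0]
Outside: 1621 → excluded.
Retained (n=13): Σ = 6233, mean = 6233/13 = 479.462

479.5 ms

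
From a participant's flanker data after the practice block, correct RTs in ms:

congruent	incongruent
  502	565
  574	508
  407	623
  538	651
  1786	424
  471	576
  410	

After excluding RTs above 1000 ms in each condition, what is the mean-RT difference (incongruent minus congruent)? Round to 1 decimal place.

congruent: exclude 1786
M(congruent) = 2902/6 = 483.667
M(incongruent) = 3347/6 = 557.833
Difference = 557.833 − 483.667 = 74.167 ms

74.2 ms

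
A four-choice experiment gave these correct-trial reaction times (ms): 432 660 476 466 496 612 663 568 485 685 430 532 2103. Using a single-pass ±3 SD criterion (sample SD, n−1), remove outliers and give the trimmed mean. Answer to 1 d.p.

542.1 ms

n = 13, ΣRT = 8608, M = 662.154
Σ(x−M)² = 2343871.69; s = √(2343871.69/12) = 441.953
Cutoffs: 662.154 ± 3·441.953 → [-663.7, 1988.0]
Outside: 2103 → excluded.
Retained (n=12): Σ = 6505, mean = 6505/12 = 542.083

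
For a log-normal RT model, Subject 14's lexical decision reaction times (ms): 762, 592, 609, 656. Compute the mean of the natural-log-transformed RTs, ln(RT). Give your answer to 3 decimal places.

6.479

ln(RT): 6.6359, 6.3835, 6.4118, 6.4862
Σ ln(RT) = 25.9174
Mean = 25.9174/4 = 6.47936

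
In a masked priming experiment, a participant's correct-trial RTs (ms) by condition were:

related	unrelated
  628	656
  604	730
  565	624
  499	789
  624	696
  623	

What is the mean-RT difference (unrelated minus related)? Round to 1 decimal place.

M(related) = 3543/6 = 590.500
M(unrelated) = 3495/5 = 699.000
Difference = 699.000 − 590.500 = 108.500 ms

108.5 ms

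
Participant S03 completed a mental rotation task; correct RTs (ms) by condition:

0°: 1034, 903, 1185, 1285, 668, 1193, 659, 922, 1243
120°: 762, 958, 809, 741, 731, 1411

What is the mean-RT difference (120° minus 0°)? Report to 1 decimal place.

-108.2 ms

M(0°) = 9092/9 = 1010.222
M(120°) = 5412/6 = 902.000
Difference = 902.000 − 1010.222 = -108.222 ms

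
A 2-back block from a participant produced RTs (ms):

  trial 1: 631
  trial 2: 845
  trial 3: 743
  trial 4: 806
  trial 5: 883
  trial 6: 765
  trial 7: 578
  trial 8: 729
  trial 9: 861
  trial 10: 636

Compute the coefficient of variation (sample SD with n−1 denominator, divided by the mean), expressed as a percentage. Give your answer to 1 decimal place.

14.1%

n = 10, Σ = 7477, M = 747.7000
Σ(x−M)² = 99574.100; s = √(99574.100/9) = 105.1845
CV = 105.1845 / 747.7000 = 0.14068 = 14.068%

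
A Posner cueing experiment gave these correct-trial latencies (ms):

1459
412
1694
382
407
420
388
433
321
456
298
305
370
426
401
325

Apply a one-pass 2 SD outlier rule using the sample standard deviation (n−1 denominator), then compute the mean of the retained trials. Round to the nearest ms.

382 ms

n = 16, ΣRT = 8497, M = 531.062
Σ(x−M)² = 2559236.94; s = √(2559236.94/15) = 413.057
Cutoffs: 531.062 ± 2·413.057 → [-295.1, 1357.2]
Outside: 1459, 1694 → excluded.
Retained (n=14): Σ = 5344, mean = 5344/14 = 381.714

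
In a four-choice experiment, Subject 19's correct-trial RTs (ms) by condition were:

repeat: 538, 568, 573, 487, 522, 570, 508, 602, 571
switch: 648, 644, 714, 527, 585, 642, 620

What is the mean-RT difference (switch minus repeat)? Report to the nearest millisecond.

77 ms

M(repeat) = 4939/9 = 548.778
M(switch) = 4380/7 = 625.714
Difference = 625.714 − 548.778 = 76.937 ms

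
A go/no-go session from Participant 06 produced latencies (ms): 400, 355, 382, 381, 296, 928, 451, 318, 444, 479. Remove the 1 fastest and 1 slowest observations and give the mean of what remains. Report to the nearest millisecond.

Sorted: 296, 318, 355, 381, 382, 400, 444, 451, 479, 928
Drop lowest 1 (296) and highest 1 (928)
Remaining (n=8): Σ = 3210, mean = 3210/8 = 401.250

401 ms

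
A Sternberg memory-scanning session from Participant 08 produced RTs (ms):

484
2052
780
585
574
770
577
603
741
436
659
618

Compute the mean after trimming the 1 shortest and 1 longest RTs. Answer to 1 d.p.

639.1 ms

Sorted: 436, 484, 574, 577, 585, 603, 618, 659, 741, 770, 780, 2052
Drop lowest 1 (436) and highest 1 (2052)
Remaining (n=10): Σ = 6391, mean = 6391/10 = 639.100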